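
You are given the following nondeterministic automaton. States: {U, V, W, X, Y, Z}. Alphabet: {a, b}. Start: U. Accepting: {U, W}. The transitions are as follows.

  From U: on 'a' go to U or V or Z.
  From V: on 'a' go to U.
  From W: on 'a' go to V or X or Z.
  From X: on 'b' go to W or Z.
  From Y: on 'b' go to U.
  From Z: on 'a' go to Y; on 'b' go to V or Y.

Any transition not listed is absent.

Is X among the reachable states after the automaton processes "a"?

No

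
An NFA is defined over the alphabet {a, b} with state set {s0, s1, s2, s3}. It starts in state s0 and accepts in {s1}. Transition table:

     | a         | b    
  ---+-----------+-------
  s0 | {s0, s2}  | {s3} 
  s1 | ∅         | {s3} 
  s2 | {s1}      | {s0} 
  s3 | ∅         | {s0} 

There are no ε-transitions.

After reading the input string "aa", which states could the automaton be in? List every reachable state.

{s0, s1, s2}

Start in {s0}.
Read 'a': {s0} → {s0, s2}.
Read 'a': {s0, s2} → {s0, s1, s2}.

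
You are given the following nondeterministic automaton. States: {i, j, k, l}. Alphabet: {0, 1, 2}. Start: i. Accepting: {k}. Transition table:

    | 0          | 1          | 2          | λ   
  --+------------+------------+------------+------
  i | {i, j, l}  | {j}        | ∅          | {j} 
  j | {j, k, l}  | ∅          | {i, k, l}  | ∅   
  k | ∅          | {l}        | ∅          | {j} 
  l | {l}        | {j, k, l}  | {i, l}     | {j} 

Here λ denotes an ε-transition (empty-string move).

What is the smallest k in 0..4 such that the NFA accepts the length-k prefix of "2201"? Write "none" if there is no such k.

Start: ε-closure({i}) = {i, j}.
Read '2': {i, j} → {i, j, k, l}.
None of the earlier sets intersect F, but {i, j, k, l} does.

1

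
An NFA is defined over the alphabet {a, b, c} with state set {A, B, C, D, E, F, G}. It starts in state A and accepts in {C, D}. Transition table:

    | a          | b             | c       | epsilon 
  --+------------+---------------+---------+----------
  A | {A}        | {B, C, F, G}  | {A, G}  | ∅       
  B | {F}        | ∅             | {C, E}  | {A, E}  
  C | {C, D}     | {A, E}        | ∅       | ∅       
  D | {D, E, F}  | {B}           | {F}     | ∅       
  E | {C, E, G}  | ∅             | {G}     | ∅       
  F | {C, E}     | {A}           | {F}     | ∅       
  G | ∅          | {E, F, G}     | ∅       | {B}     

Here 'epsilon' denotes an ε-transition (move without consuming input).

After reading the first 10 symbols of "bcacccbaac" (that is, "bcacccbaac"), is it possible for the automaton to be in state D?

No

Start in {A}.
Read 'b': {A} → {A, B, C, E, F, G}.
Read 'c': {A, B, C, E, F, G} → {A, B, C, E, F, G}.
Read 'a': {A, B, C, E, F, G} → {A, B, C, D, E, F, G}.
Read 'c': {A, B, C, D, E, F, G} → {A, B, C, E, F, G}.
Read 'c': {A, B, C, E, F, G} → {A, B, C, E, F, G}.
Read 'c': {A, B, C, E, F, G} → {A, B, C, E, F, G}.
Read 'b': {A, B, C, E, F, G} → {A, B, C, E, F, G}.
Read 'a': {A, B, C, E, F, G} → {A, B, C, D, E, F, G}.
Read 'a': {A, B, C, D, E, F, G} → {A, B, C, D, E, F, G}.
Read 'c': {A, B, C, D, E, F, G} → {A, B, C, E, F, G}.
State D is not in {A, B, C, E, F, G}.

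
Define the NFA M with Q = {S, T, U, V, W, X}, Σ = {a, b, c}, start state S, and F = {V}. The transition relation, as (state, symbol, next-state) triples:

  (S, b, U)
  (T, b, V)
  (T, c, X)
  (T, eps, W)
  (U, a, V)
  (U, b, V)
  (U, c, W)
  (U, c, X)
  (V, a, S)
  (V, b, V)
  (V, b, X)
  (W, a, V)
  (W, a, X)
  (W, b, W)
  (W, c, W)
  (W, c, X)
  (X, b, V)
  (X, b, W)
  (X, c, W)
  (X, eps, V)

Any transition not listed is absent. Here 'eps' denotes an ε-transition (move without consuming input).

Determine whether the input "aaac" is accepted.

No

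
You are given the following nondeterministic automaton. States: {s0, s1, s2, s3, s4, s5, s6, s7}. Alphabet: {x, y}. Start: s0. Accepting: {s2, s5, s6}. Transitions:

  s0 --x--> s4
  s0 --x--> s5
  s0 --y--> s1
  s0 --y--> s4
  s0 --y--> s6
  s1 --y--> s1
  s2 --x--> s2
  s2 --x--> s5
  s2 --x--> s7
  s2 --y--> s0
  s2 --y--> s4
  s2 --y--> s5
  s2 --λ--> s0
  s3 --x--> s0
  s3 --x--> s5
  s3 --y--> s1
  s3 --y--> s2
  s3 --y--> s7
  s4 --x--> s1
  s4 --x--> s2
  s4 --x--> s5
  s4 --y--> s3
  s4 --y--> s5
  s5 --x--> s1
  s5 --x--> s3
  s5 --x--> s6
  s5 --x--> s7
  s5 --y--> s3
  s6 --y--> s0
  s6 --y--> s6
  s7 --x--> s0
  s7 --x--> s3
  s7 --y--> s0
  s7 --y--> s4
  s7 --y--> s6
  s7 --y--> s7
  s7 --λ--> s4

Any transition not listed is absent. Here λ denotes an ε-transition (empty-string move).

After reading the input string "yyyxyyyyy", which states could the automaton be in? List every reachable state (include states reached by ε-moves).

{s0, s1, s2, s3, s4, s5, s6, s7}

Start in {s0}.
Read 'y': {s0} → {s1, s4, s6}.
Read 'y': {s1, s4, s6} → {s0, s1, s3, s5, s6}.
Read 'y': {s0, s1, s3, s5, s6} → {s0, s1, s2, s3, s4, s6, s7}.
Read 'x': {s0, s1, s2, s3, s4, s6, s7} → {s0, s1, s2, s3, s4, s5, s7}.
Read 'y': {s0, s1, s2, s3, s4, s5, s7} → {s0, s1, s2, s3, s4, s5, s6, s7}.
Read 'y': {s0, s1, s2, s3, s4, s5, s6, s7} → {s0, s1, s2, s3, s4, s5, s6, s7}.
Read 'y': {s0, s1, s2, s3, s4, s5, s6, s7} → {s0, s1, s2, s3, s4, s5, s6, s7}.
Read 'y': {s0, s1, s2, s3, s4, s5, s6, s7} → {s0, s1, s2, s3, s4, s5, s6, s7}.
Read 'y': {s0, s1, s2, s3, s4, s5, s6, s7} → {s0, s1, s2, s3, s4, s5, s6, s7}.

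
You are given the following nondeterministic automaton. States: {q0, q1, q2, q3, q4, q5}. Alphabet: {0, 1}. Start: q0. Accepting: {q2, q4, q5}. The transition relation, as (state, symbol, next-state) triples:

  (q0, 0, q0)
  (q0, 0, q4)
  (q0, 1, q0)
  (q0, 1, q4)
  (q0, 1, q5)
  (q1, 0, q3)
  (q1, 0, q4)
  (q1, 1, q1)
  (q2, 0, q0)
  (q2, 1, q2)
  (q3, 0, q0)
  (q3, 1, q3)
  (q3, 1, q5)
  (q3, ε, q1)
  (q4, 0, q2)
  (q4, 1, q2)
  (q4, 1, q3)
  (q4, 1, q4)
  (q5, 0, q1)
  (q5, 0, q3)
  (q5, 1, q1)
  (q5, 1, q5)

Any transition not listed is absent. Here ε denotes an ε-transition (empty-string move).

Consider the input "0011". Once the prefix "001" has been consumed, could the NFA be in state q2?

Yes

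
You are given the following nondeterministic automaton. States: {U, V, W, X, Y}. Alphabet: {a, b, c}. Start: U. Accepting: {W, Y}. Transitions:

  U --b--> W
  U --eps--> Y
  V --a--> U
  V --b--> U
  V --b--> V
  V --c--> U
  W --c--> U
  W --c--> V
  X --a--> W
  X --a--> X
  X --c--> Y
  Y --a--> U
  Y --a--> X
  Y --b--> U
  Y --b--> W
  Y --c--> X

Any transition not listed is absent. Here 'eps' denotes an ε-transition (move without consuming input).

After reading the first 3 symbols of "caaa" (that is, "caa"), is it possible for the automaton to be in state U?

No

Start: ε-closure({U}) = {U, Y}.
Read 'c': U→∅, Y→{X}; now {X}.
Read 'a': X→{W, X}; now {W, X}.
Read 'a': W→∅, X→{W, X}; now {W, X}.
State U is not in {W, X}.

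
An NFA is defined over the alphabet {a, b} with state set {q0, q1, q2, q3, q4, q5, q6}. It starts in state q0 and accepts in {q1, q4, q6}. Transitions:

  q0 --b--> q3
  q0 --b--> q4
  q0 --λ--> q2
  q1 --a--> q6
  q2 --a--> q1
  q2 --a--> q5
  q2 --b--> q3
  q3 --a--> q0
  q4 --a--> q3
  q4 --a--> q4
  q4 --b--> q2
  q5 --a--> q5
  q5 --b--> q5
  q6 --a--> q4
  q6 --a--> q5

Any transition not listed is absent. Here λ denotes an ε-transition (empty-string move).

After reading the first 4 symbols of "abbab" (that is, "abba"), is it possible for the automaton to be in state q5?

Start: ε-closure({q0}) = {q0, q2}.
Read 'a': q0→∅, q2→{q1, q5}; now {q1, q5}.
Read 'b': q1→∅, q5→{q5}; now {q5}.
Read 'b': q5→{q5}; now {q5}.
Read 'a': q5→{q5}; now {q5}.
State q5 is in {q5}.

Yes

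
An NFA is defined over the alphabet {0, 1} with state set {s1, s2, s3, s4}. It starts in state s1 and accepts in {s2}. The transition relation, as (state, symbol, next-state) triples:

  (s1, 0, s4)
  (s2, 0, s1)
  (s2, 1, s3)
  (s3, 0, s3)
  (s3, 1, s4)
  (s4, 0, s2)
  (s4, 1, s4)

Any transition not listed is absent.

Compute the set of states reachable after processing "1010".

Start in {s1}.
Read '1': {s1} → ∅.
The set is empty and remains empty for the remaining 3 symbols.

∅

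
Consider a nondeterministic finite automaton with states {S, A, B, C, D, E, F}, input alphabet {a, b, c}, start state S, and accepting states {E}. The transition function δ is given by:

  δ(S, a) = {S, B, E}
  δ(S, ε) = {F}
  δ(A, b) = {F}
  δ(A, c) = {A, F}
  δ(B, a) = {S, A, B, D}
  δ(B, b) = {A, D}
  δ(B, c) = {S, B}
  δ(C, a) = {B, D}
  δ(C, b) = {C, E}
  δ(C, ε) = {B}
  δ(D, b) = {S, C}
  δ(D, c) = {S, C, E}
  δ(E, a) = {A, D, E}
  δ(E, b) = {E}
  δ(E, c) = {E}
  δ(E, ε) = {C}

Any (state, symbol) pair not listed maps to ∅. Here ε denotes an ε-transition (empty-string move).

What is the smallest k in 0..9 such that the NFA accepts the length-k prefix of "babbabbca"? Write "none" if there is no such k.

Start: ε-closure({S}) = {S, F}.
Read 'b': {S, F} → ∅.
The set is empty and remains empty for the remaining 8 symbols.
No reachable set along the way intersects F.

none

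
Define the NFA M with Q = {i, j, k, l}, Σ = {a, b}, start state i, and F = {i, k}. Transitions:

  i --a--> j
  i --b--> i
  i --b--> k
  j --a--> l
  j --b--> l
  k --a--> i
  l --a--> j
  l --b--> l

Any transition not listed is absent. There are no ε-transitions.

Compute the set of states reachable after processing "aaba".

{j}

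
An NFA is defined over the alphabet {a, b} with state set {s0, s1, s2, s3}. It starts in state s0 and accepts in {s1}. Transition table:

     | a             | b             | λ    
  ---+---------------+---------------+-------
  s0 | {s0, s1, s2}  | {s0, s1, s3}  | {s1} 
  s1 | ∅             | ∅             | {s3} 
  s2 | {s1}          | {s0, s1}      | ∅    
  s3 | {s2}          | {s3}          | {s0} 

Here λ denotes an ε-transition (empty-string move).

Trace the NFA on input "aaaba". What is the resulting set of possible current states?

{s0, s1, s2, s3}

Start: ε-closure({s0}) = {s0, s1, s3}.
Read 'a': {s0, s1, s3} → {s0, s1, s2, s3}.
Read 'a': {s0, s1, s2, s3} → {s0, s1, s2, s3}.
Read 'a': {s0, s1, s2, s3} → {s0, s1, s2, s3}.
Read 'b': {s0, s1, s2, s3} → {s0, s1, s3}.
Read 'a': {s0, s1, s3} → {s0, s1, s2, s3}.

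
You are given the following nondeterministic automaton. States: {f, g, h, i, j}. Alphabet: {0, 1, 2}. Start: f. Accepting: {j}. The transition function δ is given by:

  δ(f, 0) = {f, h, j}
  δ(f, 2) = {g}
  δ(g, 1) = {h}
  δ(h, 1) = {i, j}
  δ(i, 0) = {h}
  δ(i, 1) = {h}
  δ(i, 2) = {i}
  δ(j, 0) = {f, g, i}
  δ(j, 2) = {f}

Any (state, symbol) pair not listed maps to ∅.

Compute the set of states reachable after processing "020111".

Start in {f}.
Read '0': {f} → {f, h, j}.
Read '2': {f, h, j} → {f, g}.
Read '0': {f, g} → {f, h, j}.
Read '1': {f, h, j} → {i, j}.
Read '1': {i, j} → {h}.
Read '1': {h} → {i, j}.

{i, j}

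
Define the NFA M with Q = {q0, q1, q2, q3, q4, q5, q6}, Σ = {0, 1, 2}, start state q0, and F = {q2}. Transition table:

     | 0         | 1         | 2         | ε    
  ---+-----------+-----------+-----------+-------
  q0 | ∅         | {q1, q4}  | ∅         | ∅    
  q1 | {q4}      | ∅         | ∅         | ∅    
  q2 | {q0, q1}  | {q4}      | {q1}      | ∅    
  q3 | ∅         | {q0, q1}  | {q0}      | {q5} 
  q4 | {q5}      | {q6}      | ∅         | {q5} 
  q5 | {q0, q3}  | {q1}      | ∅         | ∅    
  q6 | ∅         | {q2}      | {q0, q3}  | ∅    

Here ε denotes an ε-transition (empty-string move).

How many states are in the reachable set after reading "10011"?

Start in {q0}.
Read '1': q0→{q1, q4}; union {q1, q4}; ε-closure = {q1, q4, q5}.
Read '0': q1→{q4}, q4→{q5}, q5→{q0, q3}; now {q0, q3, q4, q5}.
Read '0': q0→∅, q3→∅, q4→{q5}, q5→{q0, q3}; now {q0, q3, q5}.
Read '1': q0→{q1, q4}, q3→{q0, q1}, q5→{q1}; union {q0, q1, q4}; ε-closure = {q0, q1, q4, q5}.
Read '1': q0→{q1, q4}, q1→∅, q4→{q6}, q5→{q1}; union {q1, q4, q6}; ε-closure = {q1, q4, q5, q6}.
That set has 4 states.

4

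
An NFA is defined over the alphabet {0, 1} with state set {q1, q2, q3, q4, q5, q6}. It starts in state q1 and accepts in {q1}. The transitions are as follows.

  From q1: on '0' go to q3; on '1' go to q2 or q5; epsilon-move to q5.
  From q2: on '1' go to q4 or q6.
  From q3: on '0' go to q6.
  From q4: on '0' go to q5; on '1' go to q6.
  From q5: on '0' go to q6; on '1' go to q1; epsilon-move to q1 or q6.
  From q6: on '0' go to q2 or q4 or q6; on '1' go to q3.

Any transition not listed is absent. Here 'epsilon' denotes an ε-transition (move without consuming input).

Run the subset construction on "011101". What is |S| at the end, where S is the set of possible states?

1

Start: ε-closure({q1}) = {q1, q5, q6}.
Read '0': {q1, q5, q6} → {q2, q3, q4, q6}.
Read '1': {q2, q3, q4, q6} → {q3, q4, q6}.
Read '1': {q3, q4, q6} → {q3, q6}.
Read '1': {q3, q6} → {q3}.
Read '0': {q3} → {q6}.
Read '1': {q6} → {q3}.
That set has 1 state.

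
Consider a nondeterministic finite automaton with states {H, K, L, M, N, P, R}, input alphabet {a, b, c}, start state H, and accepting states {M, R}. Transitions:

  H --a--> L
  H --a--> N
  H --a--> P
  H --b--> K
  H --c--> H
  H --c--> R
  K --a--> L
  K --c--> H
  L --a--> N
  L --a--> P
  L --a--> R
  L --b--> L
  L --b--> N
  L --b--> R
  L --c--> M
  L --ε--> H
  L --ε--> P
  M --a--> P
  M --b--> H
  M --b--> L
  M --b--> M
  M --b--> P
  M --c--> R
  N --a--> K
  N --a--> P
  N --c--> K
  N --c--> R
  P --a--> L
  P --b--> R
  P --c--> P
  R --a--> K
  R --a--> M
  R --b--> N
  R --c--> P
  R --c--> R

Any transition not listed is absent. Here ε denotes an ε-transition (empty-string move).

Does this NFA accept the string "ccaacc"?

Start in {H}.
Read 'c': H→{H, R}; now {H, R}.
Read 'c': H→{H, R}, R→{P, R}; now {H, P, R}.
Read 'a': H→{L, N, P}, P→{L}, R→{K, M}; union {K, L, M, N, P}; ε-closure = {H, K, L, M, N, P}.
Read 'a': H→{L, N, P}, K→{L}, L→{N, P, R}, M→{P}, N→{K, P}, P→{L}; union {K, L, N, P, R}; ε-closure = {H, K, L, N, P, R}.
Read 'c': H→{H, R}, K→{H}, L→{M}, N→{K, R}, P→{P}, R→{P, R}; now {H, K, M, P, R}.
Read 'c': H→{H, R}, K→{H}, M→{R}, P→{P}, R→{P, R}; now {H, P, R}.
The final set {H, P, R} contains the accepting state R.

Yes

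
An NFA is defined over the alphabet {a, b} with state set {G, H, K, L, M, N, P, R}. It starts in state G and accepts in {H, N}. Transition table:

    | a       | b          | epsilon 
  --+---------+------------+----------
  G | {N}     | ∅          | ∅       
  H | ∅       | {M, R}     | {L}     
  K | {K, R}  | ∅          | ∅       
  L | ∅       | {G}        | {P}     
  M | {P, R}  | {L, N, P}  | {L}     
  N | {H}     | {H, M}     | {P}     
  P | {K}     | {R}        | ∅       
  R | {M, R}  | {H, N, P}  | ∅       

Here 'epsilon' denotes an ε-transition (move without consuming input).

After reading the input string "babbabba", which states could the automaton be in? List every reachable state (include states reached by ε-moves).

Start in {G}.
Read 'b': G→∅; now ∅.
The set is empty and remains empty for the remaining 7 symbols.

∅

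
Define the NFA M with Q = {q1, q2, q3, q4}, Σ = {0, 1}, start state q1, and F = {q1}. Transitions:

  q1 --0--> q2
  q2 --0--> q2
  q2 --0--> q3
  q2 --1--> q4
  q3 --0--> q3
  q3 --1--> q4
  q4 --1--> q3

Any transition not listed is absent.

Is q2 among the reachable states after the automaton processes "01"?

No

Start in {q1}.
Read '0': {q1} → {q2}.
Read '1': {q2} → {q4}.
State q2 is not in {q4}.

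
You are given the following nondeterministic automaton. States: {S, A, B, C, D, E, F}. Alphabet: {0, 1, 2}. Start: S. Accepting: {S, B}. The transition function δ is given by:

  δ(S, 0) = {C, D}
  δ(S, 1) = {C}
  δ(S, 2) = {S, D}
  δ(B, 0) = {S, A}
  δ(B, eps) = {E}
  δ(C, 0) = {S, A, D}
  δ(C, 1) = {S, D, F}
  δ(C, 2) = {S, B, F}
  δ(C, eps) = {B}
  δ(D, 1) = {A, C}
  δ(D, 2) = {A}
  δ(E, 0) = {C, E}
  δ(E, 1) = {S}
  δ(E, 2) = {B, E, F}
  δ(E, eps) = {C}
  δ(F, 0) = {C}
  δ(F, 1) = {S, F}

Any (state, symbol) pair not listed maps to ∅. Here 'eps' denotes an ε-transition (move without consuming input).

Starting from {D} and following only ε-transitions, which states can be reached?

Begin with {D}.
No ε-moves leave this set, so the closure equals the set itself.

{D}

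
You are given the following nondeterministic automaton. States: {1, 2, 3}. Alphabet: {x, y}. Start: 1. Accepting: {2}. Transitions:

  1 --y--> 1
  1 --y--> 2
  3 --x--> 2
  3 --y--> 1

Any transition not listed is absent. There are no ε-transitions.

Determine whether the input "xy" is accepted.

Start in {1}.
Read 'x': 1→∅; now ∅.
The set is empty and remains empty for the remaining 1 symbol.
The final set ∅ contains no accepting state.

No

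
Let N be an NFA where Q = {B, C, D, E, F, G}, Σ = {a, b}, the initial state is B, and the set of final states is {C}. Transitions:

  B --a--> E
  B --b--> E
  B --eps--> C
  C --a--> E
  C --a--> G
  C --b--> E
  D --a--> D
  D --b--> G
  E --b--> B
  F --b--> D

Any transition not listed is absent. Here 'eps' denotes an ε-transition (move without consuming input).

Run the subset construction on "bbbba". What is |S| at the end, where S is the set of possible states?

2

Start: ε-closure({B}) = {B, C}.
Read 'b': {B, C} → {E}.
Read 'b': {E} → {B, C}.
Read 'b': {B, C} → {E}.
Read 'b': {E} → {B, C}.
Read 'a': {B, C} → {E, G}.
That set has 2 states.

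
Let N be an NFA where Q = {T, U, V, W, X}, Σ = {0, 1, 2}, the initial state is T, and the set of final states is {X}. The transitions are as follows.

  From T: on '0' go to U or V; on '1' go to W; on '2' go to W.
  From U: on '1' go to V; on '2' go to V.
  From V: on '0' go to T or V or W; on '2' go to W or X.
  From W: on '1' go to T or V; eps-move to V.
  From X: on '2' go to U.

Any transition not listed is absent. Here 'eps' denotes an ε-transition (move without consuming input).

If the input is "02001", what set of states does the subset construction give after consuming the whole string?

{T, V, W}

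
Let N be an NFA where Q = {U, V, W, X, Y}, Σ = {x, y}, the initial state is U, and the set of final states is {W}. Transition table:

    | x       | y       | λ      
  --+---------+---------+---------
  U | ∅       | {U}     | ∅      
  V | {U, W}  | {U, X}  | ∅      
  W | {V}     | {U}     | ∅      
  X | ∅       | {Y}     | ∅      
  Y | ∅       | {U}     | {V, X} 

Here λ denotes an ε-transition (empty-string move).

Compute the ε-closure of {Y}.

Begin with {Y}.
ε-move Y → V; add V.
ε-move Y → X; add X.

{V, X, Y}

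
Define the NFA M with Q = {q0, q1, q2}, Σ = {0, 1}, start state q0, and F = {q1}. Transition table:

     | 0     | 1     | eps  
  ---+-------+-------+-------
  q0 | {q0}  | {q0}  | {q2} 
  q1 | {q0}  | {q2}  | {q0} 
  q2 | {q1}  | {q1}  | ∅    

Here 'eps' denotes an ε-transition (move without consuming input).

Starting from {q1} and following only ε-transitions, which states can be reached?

{q0, q1, q2}

Begin with {q1}.
ε-move q1 → q0; add q0.
ε-move q0 → q2; add q2.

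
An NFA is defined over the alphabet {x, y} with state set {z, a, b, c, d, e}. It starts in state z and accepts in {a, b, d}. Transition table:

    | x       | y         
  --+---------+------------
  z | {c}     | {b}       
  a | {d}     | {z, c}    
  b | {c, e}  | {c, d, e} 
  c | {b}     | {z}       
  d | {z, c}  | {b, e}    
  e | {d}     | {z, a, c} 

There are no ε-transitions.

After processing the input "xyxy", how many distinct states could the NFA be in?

1

Start in {z}.
Read 'x': {z} → {c}.
Read 'y': {c} → {z}.
Read 'x': {z} → {c}.
Read 'y': {c} → {z}.
That set has 1 state.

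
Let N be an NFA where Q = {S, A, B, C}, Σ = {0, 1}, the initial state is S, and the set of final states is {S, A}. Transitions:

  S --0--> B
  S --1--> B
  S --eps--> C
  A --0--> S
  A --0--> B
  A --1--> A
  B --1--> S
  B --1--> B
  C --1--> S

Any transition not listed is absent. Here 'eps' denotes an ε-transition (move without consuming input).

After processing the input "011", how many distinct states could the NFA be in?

3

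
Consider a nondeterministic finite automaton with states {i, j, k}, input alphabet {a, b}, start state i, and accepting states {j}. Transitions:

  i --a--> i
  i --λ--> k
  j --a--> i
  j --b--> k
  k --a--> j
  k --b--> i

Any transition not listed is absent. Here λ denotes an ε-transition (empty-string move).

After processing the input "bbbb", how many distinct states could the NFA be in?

2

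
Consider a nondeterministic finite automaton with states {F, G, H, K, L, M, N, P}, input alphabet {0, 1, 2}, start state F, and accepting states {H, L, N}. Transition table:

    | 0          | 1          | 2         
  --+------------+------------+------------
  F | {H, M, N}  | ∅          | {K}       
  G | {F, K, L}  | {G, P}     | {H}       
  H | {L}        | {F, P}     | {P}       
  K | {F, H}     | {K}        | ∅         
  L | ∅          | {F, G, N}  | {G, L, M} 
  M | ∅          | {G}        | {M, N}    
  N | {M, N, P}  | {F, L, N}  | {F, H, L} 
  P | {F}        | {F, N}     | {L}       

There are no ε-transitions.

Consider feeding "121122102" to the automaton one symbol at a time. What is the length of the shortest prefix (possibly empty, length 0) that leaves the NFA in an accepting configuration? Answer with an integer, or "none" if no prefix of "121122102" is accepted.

none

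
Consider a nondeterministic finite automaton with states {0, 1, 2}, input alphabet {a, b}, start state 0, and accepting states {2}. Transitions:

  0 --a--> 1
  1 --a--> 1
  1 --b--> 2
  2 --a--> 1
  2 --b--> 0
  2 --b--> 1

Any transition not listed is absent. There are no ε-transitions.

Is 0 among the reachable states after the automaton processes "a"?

No

Start in {0}.
Read 'a': {0} → {1}.
State 0 is not in {1}.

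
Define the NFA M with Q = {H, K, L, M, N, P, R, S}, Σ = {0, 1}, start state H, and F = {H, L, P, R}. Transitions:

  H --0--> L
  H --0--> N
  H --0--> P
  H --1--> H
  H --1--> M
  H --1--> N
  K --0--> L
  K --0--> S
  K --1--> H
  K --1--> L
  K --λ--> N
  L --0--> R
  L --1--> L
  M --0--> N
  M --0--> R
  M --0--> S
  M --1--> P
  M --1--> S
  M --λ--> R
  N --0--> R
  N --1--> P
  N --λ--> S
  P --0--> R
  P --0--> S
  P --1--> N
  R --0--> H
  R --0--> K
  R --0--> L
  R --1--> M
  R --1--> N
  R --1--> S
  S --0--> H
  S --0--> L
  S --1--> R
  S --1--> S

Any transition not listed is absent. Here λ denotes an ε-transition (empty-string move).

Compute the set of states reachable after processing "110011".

Start in {H}.
Read '1': H→{H, M, N}; union {H, M, N}; ε-closure = {H, M, N, R, S}.
Read '1': H→{H, M, N}, M→{P, S}, N→{P}, R→{M, N, S}, S→{R, S}; now {H, M, N, P, R, S}.
Read '0': H→{L, N, P}, M→{N, R, S}, N→{R}, P→{R, S}, R→{H, K, L}, S→{H, L}; now {H, K, L, N, P, R, S}.
Read '0': H→{L, N, P}, K→{L, S}, L→{R}, N→{R}, P→{R, S}, R→{H, K, L}, S→{H, L}; now {H, K, L, N, P, R, S}.
Read '1': H→{H, M, N}, K→{H, L}, L→{L}, N→{P}, P→{N}, R→{M, N, S}, S→{R, S}; now {H, L, M, N, P, R, S}.
Read '1': H→{H, M, N}, L→{L}, M→{P, S}, N→{P}, P→{N}, R→{M, N, S}, S→{R, S}; now {H, L, M, N, P, R, S}.

{H, L, M, N, P, R, S}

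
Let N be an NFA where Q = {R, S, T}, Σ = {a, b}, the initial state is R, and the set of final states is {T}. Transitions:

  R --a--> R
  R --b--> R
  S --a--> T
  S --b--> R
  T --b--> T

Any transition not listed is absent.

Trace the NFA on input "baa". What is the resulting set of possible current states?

{R}

Start in {R}.
Read 'b': R→{R}; now {R}.
Read 'a': R→{R}; now {R}.
Read 'a': R→{R}; now {R}.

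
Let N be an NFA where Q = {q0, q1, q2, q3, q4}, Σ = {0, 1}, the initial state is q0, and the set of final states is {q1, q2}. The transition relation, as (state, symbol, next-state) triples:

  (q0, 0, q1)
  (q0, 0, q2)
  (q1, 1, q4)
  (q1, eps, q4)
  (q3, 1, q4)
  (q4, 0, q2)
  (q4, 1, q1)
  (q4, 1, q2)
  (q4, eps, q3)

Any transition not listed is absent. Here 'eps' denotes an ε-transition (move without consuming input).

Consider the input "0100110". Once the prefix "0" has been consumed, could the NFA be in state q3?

Start in {q0}.
Read '0': q0→{q1, q2}; union {q1, q2}; ε-closure = {q1, q2, q3, q4}.
State q3 is in {q1, q2, q3, q4}.

Yes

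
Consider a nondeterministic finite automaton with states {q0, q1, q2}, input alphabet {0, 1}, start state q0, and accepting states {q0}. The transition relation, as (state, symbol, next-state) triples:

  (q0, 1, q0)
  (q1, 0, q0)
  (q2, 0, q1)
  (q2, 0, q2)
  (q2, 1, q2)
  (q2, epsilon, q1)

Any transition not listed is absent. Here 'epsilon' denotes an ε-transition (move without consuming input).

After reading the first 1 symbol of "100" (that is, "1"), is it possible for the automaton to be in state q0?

Yes

Start in {q0}.
Read '1': {q0} → {q0}.
State q0 is in {q0}.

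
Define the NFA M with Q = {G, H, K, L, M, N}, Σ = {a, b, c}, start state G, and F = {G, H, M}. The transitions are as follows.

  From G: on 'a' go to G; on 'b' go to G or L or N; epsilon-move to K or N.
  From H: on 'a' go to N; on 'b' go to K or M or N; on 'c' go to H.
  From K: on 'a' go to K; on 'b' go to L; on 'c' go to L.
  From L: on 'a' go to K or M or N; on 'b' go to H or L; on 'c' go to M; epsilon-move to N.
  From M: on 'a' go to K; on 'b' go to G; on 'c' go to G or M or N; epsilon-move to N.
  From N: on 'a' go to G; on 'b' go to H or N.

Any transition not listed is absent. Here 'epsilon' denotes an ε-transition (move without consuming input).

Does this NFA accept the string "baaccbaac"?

Start: ε-closure({G}) = {G, K, N}.
Read 'b': {G, K, N} → {G, H, K, L, N}.
Read 'a': {G, H, K, L, N} → {G, K, M, N}.
Read 'a': {G, K, M, N} → {G, K, N}.
Read 'c': {G, K, N} → {L, N}.
Read 'c': {L, N} → {M, N}.
Read 'b': {M, N} → {G, H, K, N}.
Read 'a': {G, H, K, N} → {G, K, N}.
Read 'a': {G, K, N} → {G, K, N}.
Read 'c': {G, K, N} → {L, N}.
The final set {L, N} contains no accepting state.

No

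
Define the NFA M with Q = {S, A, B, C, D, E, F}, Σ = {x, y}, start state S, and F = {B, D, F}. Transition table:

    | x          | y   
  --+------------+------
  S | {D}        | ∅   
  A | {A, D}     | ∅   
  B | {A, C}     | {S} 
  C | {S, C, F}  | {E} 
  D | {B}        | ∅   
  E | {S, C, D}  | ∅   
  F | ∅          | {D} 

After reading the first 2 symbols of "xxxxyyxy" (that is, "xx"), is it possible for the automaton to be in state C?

No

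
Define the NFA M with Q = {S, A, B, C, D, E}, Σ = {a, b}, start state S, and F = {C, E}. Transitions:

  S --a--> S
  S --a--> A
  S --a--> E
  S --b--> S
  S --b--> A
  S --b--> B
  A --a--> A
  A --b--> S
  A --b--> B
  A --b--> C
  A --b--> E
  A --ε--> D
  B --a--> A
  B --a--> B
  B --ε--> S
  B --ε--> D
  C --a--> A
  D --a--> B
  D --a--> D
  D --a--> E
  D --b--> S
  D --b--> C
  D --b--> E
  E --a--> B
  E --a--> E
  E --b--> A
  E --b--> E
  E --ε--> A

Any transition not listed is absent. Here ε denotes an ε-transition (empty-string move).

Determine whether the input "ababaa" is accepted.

Yes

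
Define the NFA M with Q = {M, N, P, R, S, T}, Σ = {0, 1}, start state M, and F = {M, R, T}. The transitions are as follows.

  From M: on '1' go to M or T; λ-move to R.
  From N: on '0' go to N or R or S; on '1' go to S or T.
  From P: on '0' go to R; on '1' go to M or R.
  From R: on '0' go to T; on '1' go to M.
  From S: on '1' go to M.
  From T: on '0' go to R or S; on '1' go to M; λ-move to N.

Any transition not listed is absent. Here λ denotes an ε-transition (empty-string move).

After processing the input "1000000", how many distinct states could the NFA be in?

Start: ε-closure({M}) = {M, R}.
Read '1': M→{M, T}, R→{M}; union {M, T}; ε-closure = {M, N, R, T}.
Read '0': M→∅, N→{N, R, S}, R→{T}, T→{R, S}; now {N, R, S, T}.
Read '0': N→{N, R, S}, R→{T}, S→∅, T→{R, S}; now {N, R, S, T}.
Read '0': N→{N, R, S}, R→{T}, S→∅, T→{R, S}; now {N, R, S, T}.
Read '0': N→{N, R, S}, R→{T}, S→∅, T→{R, S}; now {N, R, S, T}.
Read '0': N→{N, R, S}, R→{T}, S→∅, T→{R, S}; now {N, R, S, T}.
Read '0': N→{N, R, S}, R→{T}, S→∅, T→{R, S}; now {N, R, S, T}.
That set has 4 states.

4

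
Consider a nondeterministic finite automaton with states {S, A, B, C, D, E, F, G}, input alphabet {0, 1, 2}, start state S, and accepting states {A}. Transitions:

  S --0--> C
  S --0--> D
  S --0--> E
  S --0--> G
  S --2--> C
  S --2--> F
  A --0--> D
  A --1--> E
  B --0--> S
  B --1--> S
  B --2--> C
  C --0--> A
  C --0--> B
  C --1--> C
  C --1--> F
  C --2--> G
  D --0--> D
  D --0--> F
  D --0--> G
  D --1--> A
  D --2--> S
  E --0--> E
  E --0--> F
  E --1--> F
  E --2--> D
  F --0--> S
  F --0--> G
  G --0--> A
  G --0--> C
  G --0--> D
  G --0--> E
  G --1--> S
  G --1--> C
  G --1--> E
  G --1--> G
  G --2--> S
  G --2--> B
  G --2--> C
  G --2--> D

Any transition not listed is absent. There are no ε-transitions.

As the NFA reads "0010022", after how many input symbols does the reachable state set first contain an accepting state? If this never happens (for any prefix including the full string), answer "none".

2

Start in {S}.
Read '0': {S} → {C, D, E, G}.
Read '0': {C, D, E, G} → {A, B, C, D, E, F, G}.
None of the earlier sets intersect F, but {A, B, C, D, E, F, G} does.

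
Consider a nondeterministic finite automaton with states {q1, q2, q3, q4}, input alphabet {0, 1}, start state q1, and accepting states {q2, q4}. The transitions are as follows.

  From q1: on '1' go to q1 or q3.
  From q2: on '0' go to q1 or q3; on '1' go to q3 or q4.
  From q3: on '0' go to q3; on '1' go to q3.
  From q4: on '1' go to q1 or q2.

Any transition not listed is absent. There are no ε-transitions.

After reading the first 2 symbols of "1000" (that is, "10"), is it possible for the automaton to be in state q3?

Yes

Start in {q1}.
Read '1': q1→{q1, q3}; now {q1, q3}.
Read '0': q1→∅, q3→{q3}; now {q3}.
State q3 is in {q3}.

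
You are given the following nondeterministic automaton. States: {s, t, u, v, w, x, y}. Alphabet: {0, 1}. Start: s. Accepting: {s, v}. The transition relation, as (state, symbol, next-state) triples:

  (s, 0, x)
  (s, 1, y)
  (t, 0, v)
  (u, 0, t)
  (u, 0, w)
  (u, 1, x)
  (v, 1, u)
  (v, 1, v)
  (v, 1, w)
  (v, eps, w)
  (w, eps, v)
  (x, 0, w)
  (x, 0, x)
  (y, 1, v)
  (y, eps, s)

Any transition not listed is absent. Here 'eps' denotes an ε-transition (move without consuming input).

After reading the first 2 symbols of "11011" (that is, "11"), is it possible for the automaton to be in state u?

Start in {s}.
Read '1': {s} → {s, y}.
Read '1': {s, y} → {s, v, w, y}.
State u is not in {s, v, w, y}.

No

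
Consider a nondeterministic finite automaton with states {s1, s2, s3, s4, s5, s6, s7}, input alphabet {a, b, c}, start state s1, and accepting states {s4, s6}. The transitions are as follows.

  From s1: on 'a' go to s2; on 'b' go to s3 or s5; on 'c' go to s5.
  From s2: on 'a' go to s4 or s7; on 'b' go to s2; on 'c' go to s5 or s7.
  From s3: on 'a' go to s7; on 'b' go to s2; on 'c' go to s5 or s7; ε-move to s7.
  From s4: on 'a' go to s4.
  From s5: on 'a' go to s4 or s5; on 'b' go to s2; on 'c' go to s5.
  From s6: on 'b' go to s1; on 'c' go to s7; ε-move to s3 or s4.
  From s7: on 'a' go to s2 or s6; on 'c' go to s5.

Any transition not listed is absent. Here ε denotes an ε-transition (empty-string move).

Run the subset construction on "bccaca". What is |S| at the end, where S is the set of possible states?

2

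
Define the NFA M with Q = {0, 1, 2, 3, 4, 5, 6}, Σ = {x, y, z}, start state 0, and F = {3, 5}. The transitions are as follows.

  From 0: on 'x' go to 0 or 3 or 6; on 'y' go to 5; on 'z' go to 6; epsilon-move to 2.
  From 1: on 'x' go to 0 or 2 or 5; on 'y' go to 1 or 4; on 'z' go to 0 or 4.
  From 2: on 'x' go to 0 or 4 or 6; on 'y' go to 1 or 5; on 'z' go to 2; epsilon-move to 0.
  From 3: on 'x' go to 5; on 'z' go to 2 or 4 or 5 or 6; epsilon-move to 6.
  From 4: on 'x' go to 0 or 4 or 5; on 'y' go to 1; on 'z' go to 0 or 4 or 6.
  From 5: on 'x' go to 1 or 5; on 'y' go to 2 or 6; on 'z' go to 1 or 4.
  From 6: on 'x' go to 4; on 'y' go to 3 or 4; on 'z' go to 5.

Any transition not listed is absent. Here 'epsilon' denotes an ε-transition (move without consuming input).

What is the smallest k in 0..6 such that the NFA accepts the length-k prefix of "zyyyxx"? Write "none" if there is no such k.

Start: ε-closure({0}) = {0, 2}.
Read 'z': {0, 2} → {0, 2, 6}.
Read 'y': {0, 2, 6} → {1, 3, 4, 5, 6}.
None of the earlier sets intersect F, but {1, 3, 4, 5, 6} does.

2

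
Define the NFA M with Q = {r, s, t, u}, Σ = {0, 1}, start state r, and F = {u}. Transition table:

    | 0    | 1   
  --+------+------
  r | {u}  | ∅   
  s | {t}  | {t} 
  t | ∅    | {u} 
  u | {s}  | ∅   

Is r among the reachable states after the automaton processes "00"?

No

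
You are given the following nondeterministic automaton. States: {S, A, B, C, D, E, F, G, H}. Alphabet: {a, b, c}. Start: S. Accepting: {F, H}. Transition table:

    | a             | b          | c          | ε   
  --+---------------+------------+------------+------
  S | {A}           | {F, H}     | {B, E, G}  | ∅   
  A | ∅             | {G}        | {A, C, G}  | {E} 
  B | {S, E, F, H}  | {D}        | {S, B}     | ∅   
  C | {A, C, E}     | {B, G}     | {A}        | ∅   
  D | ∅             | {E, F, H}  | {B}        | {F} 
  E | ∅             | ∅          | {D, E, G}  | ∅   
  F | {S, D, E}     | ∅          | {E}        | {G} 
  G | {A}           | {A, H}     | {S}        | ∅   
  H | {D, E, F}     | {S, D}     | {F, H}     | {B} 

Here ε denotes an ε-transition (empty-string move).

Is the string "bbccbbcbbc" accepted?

Start in {S}.
Read 'b': S→{F, H}; union {F, H}; ε-closure = {B, F, G, H}.
Read 'b': B→{D}, F→∅, G→{A, H}, H→{S, D}; union {S, A, D, H}; ε-closure = {S, A, B, D, E, F, G, H}.
Read 'c': S→{B, E, G}, A→{A, C, G}, B→{S, B}, D→{B}, E→{D, E, G}, F→{E}, G→{S}, H→{F, H}; now {S, A, B, C, D, E, F, G, H}.
Read 'c': S→{B, E, G}, A→{A, C, G}, B→{S, B}, C→{A}, D→{B}, E→{D, E, G}, F→{E}, G→{S}, H→{F, H}; now {S, A, B, C, D, E, F, G, H}.
Read 'b': S→{F, H}, A→{G}, B→{D}, C→{B, G}, D→{E, F, H}, E→∅, F→∅, G→{A, H}, H→{S, D}; now {S, A, B, D, E, F, G, H}.
Read 'b': S→{F, H}, A→{G}, B→{D}, D→{E, F, H}, E→∅, F→∅, G→{A, H}, H→{S, D}; union {S, A, D, E, F, G, H}; ε-closure = {S, A, B, D, E, F, G, H}.
Read 'c': S→{B, E, G}, A→{A, C, G}, B→{S, B}, D→{B}, E→{D, E, G}, F→{E}, G→{S}, H→{F, H}; now {S, A, B, C, D, E, F, G, H}.
Read 'b': S→{F, H}, A→{G}, B→{D}, C→{B, G}, D→{E, F, H}, E→∅, F→∅, G→{A, H}, H→{S, D}; now {S, A, B, D, E, F, G, H}.
Read 'b': S→{F, H}, A→{G}, B→{D}, D→{E, F, H}, E→∅, F→∅, G→{A, H}, H→{S, D}; union {S, A, D, E, F, G, H}; ε-closure = {S, A, B, D, E, F, G, H}.
Read 'c': S→{B, E, G}, A→{A, C, G}, B→{S, B}, D→{B}, E→{D, E, G}, F→{E}, G→{S}, H→{F, H}; now {S, A, B, C, D, E, F, G, H}.
The final set {S, A, B, C, D, E, F, G, H} contains the accepting states F, H.

Yes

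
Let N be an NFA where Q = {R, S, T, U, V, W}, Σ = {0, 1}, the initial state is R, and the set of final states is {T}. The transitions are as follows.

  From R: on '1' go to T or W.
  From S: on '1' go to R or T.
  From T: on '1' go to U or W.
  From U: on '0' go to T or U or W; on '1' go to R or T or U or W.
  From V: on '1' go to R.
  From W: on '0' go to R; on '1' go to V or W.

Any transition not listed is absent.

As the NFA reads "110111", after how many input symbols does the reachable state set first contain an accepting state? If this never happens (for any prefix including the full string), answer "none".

1

Start in {R}.
Read '1': {R} → {T, W}.
None of the earlier sets intersect F, but {T, W} does.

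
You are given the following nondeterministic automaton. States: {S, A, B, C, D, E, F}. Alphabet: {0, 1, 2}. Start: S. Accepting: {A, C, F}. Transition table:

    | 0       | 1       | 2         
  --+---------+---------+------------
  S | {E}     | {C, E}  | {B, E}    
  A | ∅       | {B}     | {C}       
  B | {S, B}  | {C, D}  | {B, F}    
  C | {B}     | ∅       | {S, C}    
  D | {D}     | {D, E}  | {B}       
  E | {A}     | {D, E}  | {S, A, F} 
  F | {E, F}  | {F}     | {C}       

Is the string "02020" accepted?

Yes

Start in {S}.
Read '0': {S} → {E}.
Read '2': {E} → {S, A, F}.
Read '0': {S, A, F} → {E, F}.
Read '2': {E, F} → {S, A, C, F}.
Read '0': {S, A, C, F} → {B, E, F}.
The final set {B, E, F} contains the accepting state F.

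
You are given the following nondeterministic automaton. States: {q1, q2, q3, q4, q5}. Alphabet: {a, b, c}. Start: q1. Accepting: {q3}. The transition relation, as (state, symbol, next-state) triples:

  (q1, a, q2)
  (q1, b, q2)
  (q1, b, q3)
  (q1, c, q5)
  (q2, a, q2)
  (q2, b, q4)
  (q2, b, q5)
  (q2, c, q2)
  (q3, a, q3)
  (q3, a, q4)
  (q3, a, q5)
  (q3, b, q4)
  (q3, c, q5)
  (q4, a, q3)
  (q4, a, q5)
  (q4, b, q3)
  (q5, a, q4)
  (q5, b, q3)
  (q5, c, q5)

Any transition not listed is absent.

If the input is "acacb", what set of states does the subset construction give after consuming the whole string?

{q4, q5}

Start in {q1}.
Read 'a': {q1} → {q2}.
Read 'c': {q2} → {q2}.
Read 'a': {q2} → {q2}.
Read 'c': {q2} → {q2}.
Read 'b': {q2} → {q4, q5}.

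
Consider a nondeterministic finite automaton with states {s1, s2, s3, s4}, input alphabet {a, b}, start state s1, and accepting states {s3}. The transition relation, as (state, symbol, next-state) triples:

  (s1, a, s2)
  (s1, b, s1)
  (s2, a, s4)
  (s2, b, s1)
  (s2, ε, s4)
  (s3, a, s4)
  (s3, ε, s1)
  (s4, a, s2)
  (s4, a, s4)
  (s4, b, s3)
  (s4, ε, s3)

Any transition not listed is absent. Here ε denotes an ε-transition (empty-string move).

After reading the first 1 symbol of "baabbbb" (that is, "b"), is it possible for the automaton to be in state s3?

No

Start in {s1}.
Read 'b': s1→{s1}; now {s1}.
State s3 is not in {s1}.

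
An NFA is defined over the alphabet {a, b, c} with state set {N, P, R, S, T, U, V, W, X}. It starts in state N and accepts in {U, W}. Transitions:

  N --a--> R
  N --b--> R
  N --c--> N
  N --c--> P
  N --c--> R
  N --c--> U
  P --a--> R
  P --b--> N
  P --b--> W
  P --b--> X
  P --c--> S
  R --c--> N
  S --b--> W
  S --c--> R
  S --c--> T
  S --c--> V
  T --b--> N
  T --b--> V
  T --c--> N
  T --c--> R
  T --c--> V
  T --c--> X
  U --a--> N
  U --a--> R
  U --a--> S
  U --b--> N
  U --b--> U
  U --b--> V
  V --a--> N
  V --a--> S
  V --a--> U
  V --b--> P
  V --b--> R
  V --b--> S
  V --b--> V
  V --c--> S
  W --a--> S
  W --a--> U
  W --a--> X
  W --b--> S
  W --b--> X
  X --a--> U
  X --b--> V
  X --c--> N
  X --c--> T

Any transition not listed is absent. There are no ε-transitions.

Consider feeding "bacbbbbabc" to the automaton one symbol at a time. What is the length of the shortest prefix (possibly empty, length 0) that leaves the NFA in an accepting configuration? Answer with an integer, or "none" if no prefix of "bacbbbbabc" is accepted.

none

Start in {N}.
Read 'b': {N} → {R}.
Read 'a': {R} → ∅.
The set is empty and remains empty for the remaining 8 symbols.
No reachable set along the way intersects F.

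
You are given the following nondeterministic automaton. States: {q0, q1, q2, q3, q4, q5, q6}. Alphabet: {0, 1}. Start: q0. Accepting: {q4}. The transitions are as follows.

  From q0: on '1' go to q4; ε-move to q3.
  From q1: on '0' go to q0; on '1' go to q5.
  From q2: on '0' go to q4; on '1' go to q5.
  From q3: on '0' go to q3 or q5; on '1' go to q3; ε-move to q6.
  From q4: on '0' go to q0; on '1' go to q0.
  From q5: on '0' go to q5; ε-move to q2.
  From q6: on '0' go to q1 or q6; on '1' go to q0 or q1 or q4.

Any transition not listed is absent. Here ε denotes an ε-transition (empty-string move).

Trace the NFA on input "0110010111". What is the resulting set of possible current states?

{q0, q1, q2, q3, q4, q5, q6}

Start: ε-closure({q0}) = {q0, q3, q6}.
Read '0': q0→∅, q3→{q3, q5}, q6→{q1, q6}; union {q1, q3, q5, q6}; ε-closure = {q1, q2, q3, q5, q6}.
Read '1': q1→{q5}, q2→{q5}, q3→{q3}, q5→∅, q6→{q0, q1, q4}; union {q0, q1, q3, q4, q5}; ε-closure = {q0, q1, q2, q3, q4, q5, q6}.
Read '1': q0→{q4}, q1→{q5}, q2→{q5}, q3→{q3}, q4→{q0}, q5→∅, q6→{q0, q1, q4}; union {q0, q1, q3, q4, q5}; ε-closure = {q0, q1, q2, q3, q4, q5, q6}.
Read '0': q0→∅, q1→{q0}, q2→{q4}, q3→{q3, q5}, q4→{q0}, q5→{q5}, q6→{q1, q6}; union {q0, q1, q3, q4, q5, q6}; ε-closure = {q0, q1, q2, q3, q4, q5, q6}.
Read '0': q0→∅, q1→{q0}, q2→{q4}, q3→{q3, q5}, q4→{q0}, q5→{q5}, q6→{q1, q6}; union {q0, q1, q3, q4, q5, q6}; ε-closure = {q0, q1, q2, q3, q4, q5, q6}.
Read '1': q0→{q4}, q1→{q5}, q2→{q5}, q3→{q3}, q4→{q0}, q5→∅, q6→{q0, q1, q4}; union {q0, q1, q3, q4, q5}; ε-closure = {q0, q1, q2, q3, q4, q5, q6}.
Read '0': q0→∅, q1→{q0}, q2→{q4}, q3→{q3, q5}, q4→{q0}, q5→{q5}, q6→{q1, q6}; union {q0, q1, q3, q4, q5, q6}; ε-closure = {q0, q1, q2, q3, q4, q5, q6}.
Read '1': q0→{q4}, q1→{q5}, q2→{q5}, q3→{q3}, q4→{q0}, q5→∅, q6→{q0, q1, q4}; union {q0, q1, q3, q4, q5}; ε-closure = {q0, q1, q2, q3, q4, q5, q6}.
Read '1': q0→{q4}, q1→{q5}, q2→{q5}, q3→{q3}, q4→{q0}, q5→∅, q6→{q0, q1, q4}; union {q0, q1, q3, q4, q5}; ε-closure = {q0, q1, q2, q3, q4, q5, q6}.
Read '1': q0→{q4}, q1→{q5}, q2→{q5}, q3→{q3}, q4→{q0}, q5→∅, q6→{q0, q1, q4}; union {q0, q1, q3, q4, q5}; ε-closure = {q0, q1, q2, q3, q4, q5, q6}.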